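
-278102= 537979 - 816081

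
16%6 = 4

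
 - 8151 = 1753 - 9904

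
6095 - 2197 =3898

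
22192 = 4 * 5548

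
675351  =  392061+283290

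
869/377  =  869/377 = 2.31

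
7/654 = 7/654 = 0.01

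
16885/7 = 16885/7 = 2412.14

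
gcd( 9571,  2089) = 1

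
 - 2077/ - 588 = 3 + 313/588=3.53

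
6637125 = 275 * 24135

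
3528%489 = 105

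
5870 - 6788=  - 918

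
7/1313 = 7/1313=0.01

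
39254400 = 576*68150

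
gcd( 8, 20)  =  4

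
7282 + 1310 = 8592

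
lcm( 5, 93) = 465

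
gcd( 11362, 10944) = 38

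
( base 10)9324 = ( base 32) 93C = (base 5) 244244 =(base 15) 2B69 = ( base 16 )246c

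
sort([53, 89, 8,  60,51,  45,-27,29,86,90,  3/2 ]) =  [ - 27,3/2,8, 29,45, 51 , 53,60,86, 89, 90]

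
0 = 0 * 3139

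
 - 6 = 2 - 8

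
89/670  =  89/670 = 0.13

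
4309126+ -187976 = 4121150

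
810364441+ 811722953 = 1622087394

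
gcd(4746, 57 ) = 3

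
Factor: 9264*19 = 2^4  *  3^1*19^1*193^1 = 176016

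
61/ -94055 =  - 1 + 93994/94055 =-0.00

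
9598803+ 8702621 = 18301424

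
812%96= 44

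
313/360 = 313/360 =0.87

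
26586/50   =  13293/25 = 531.72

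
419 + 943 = 1362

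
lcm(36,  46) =828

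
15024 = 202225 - 187201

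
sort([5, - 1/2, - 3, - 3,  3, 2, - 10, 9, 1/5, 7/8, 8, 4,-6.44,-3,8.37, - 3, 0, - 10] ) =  [ - 10,-10, - 6.44, - 3, - 3, - 3, - 3, - 1/2,  0,1/5,  7/8 , 2,  3, 4 , 5, 8,  8.37,  9] 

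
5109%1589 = 342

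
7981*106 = 845986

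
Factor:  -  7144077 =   -  3^1*2381359^1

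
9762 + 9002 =18764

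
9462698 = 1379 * 6862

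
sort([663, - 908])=[ - 908, 663 ]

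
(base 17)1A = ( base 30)r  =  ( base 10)27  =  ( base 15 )1C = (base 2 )11011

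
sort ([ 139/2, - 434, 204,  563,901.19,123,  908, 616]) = [ - 434,139/2,  123 , 204, 563 , 616,901.19, 908 ]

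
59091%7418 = 7165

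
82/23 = 3 + 13/23 = 3.57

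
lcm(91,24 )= 2184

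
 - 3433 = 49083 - 52516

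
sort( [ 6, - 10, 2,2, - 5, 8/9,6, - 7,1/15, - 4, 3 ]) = [ - 10, - 7, - 5 , - 4, 1/15, 8/9 , 2, 2, 3, 6, 6] 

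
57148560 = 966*59160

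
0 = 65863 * 0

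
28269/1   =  28269 = 28269.00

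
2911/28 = 103 + 27/28 = 103.96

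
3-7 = - 4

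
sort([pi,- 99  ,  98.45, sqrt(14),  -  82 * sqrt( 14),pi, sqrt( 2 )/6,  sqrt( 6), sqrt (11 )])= [  -  82 * sqrt(14), - 99, sqrt( 2 ) /6,  sqrt(6),pi,pi , sqrt( 11 ),sqrt( 14 ),98.45] 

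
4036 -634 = 3402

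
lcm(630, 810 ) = 5670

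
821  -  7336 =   -  6515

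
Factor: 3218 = 2^1 * 1609^1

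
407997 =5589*73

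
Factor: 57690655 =5^1*11^1*107^1*9803^1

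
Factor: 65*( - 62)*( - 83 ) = 2^1*5^1*13^1*31^1*83^1 = 334490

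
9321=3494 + 5827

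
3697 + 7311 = 11008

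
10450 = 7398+3052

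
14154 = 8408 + 5746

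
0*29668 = 0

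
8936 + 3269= 12205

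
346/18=19 + 2/9 = 19.22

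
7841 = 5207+2634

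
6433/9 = 6433/9 = 714.78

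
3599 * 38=136762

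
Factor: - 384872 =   -  2^3*48109^1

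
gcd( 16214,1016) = 2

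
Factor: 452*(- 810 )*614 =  - 224797680 = - 2^4* 3^4*5^1 * 113^1*307^1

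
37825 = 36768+1057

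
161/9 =161/9  =  17.89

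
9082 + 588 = 9670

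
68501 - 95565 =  - 27064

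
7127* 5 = 35635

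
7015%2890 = 1235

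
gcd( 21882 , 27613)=521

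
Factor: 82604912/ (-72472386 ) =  - 2^3* 3^( - 1 ) * 7^( - 1)*13^1*97^(-1)*409^1*971^1 * 17789^( -1) = -  41302456/36236193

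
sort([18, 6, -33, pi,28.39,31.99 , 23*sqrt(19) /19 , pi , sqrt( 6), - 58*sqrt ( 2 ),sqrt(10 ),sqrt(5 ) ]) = [ - 58*sqrt(2), - 33,sqrt( 5 ),sqrt( 6),pi, pi, sqrt(10) , 23*sqrt(19) /19 , 6,18, 28.39,31.99 ] 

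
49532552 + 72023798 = 121556350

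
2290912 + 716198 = 3007110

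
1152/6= 192 = 192.00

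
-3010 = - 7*430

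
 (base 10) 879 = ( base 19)285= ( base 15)3D9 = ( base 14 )46B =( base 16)36f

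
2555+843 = 3398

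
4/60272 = 1/15068 = 0.00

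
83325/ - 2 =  - 41663 + 1/2 = - 41662.50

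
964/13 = 964/13 = 74.15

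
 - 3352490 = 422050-3774540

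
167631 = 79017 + 88614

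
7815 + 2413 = 10228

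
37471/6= 6245 + 1/6 = 6245.17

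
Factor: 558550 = 2^1*5^2*11171^1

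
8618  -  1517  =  7101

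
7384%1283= 969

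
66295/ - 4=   -  66295/4=- 16573.75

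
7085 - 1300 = 5785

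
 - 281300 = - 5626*50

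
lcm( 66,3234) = 3234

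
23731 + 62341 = 86072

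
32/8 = 4 = 4.00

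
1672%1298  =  374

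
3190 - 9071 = -5881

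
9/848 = 9/848=0.01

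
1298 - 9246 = - 7948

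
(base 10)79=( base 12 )67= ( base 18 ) 47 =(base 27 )2p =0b1001111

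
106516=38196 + 68320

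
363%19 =2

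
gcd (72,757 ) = 1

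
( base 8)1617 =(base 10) 911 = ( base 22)1j9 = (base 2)1110001111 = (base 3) 1020202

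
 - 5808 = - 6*968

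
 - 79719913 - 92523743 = -172243656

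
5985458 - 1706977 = 4278481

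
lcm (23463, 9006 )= 891594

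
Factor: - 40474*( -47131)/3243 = 1907580094/3243 = 2^1*3^ ( - 1 )*7^4 * 23^(- 1 ) *47^( - 1 )*59^1*6733^1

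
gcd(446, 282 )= 2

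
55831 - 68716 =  - 12885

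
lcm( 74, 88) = 3256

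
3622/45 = 3622/45= 80.49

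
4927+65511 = 70438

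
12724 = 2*6362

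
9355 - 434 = 8921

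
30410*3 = 91230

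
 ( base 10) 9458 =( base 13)43C7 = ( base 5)300313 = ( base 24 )ga2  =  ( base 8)22362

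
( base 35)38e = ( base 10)3969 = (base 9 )5400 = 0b111110000001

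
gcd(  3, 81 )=3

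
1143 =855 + 288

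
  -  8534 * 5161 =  - 44043974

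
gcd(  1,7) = 1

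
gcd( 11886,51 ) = 3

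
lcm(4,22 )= 44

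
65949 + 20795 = 86744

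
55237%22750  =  9737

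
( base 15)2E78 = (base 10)10013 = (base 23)IL8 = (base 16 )271D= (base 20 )150d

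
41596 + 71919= 113515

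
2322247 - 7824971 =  - 5502724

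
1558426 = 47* 33158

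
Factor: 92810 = 2^1 * 5^1 * 9281^1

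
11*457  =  5027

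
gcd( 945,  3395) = 35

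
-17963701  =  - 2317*7753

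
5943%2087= 1769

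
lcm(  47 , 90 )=4230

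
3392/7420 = 16/35 = 0.46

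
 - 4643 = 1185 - 5828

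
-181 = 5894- 6075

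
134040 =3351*40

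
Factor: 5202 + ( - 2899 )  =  7^2*47^1= 2303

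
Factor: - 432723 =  - 3^1*144241^1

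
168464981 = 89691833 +78773148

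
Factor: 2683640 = 2^3*5^1*23^1*2917^1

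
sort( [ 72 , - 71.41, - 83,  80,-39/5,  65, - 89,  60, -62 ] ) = [ - 89, - 83  ,-71.41, - 62,-39/5, 60 , 65,  72,  80] 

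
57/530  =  57/530= 0.11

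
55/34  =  1 + 21/34 = 1.62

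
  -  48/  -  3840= 1/80= 0.01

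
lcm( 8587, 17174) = 17174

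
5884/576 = 1471/144 =10.22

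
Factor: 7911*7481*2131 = 3^3*293^1*2131^1*7481^1= 126117249021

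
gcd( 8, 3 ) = 1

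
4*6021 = 24084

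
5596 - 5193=403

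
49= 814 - 765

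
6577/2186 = 3+19/2186= 3.01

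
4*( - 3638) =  - 14552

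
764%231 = 71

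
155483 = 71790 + 83693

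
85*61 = 5185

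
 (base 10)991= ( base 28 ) 17b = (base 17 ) 375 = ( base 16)3df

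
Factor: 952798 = 2^1 * 7^1*11^1*23^1*269^1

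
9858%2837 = 1347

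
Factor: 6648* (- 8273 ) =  - 2^3*3^1 *277^1 *8273^1 = -54998904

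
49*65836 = 3225964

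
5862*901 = 5281662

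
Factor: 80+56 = 136 = 2^3*17^1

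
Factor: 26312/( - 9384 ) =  - 3^( - 1)* 11^1 * 13^1*17^( - 1 )  =  - 143/51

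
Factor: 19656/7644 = 2^1 * 3^2 * 7^( - 1) = 18/7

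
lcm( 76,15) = 1140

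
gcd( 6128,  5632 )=16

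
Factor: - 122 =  - 2^1*61^1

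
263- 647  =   - 384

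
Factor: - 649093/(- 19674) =2^( - 1)*3^( - 2)*1093^( - 1)*649093^1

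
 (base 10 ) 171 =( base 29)5Q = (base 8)253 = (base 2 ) 10101011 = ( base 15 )B6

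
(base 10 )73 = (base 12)61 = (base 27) 2j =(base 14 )53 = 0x49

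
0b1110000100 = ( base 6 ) 4100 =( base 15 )400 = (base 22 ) 1IK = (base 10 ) 900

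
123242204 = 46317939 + 76924265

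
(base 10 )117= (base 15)7c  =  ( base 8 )165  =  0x75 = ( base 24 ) 4l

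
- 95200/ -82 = 1160 + 40/41 = 1160.98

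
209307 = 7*29901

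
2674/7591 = 2674/7591= 0.35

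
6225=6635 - 410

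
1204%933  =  271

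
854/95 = 8+ 94/95 = 8.99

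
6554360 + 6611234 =13165594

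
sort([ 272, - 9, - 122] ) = [ - 122 , - 9 , 272 ]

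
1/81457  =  1/81457 = 0.00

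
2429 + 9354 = 11783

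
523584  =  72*7272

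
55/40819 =55/40819  =  0.00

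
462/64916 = 231/32458 = 0.01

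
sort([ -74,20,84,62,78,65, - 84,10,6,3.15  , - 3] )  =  [  -  84, - 74, - 3,3.15 , 6, 10 , 20,62,65 , 78,84] 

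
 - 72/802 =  - 1 + 365/401=- 0.09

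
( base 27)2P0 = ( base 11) 166A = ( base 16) 855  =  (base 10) 2133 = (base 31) 26p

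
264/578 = 132/289= 0.46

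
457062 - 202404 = 254658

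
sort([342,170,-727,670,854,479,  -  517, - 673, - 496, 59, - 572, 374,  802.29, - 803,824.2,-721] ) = [ - 803, - 727, - 721, - 673, - 572, - 517, - 496,59,170, 342, 374,479, 670,802.29, 824.2,854]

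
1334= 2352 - 1018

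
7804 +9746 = 17550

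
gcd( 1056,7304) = 88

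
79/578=79/578 = 0.14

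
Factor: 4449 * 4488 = 2^3 * 3^2*11^1*17^1 *1483^1 = 19967112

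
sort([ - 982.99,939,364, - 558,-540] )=[ - 982.99, - 558, - 540,364,939 ]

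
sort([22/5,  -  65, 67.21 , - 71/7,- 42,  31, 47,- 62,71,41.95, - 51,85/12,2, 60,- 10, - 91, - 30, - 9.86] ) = [  -  91, - 65,- 62,  -  51,-42,- 30,-71/7, - 10, - 9.86, 2,22/5, 85/12, 31,41.95,47,60,67.21,71] 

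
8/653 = 8/653 = 0.01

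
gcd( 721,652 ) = 1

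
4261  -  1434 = 2827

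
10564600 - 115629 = 10448971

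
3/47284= 3/47284  =  0.00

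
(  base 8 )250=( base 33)53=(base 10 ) 168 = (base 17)9f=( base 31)5D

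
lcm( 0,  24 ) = 0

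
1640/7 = 234 + 2/7 = 234.29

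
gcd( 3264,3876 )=204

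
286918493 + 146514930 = 433433423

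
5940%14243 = 5940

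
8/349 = 8/349=   0.02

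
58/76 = 29/38  =  0.76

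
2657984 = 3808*698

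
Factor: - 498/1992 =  - 1/4 =- 2^ (  -  2) 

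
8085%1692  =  1317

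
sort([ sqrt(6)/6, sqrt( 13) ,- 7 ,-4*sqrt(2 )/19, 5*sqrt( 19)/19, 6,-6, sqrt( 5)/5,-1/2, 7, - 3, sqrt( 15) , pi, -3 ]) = [  -  7, - 6, - 3,- 3 , - 1/2, - 4*sqrt(2) /19,sqrt( 6)/6, sqrt(  5)/5, 5*sqrt(19)/19,  pi,  sqrt(13), sqrt( 15 ), 6,7]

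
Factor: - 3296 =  -2^5*103^1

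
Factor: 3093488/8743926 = 1546744/4371963 = 2^3*3^ ( - 1 )*29^1*  59^1*113^1*1457321^(  -  1 ) 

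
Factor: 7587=3^3 *281^1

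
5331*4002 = 21334662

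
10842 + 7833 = 18675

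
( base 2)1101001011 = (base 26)16b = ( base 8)1513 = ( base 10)843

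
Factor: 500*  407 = 203500= 2^2*5^3*11^1 * 37^1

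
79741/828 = 96+11/36 = 96.31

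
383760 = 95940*4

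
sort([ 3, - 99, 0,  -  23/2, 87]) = [  -  99, - 23/2, 0,3,87]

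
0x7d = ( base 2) 1111101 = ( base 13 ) 98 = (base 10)125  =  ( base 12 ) A5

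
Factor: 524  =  2^2*131^1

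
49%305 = 49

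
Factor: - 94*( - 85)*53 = 423470 = 2^1*5^1 *17^1*47^1*53^1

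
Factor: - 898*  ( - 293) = 263114 = 2^1*293^1 *449^1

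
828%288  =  252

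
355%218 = 137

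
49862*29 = 1445998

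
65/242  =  65/242 = 0.27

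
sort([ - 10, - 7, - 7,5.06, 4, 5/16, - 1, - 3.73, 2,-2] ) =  [ - 10, - 7, - 7, - 3.73,-2, - 1,5/16,2,4 , 5.06]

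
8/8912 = 1/1114  =  0.00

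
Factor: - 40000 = -2^6*5^4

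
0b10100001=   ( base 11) 137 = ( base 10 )161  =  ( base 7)320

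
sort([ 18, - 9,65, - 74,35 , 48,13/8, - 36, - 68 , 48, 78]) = [  -  74, - 68, - 36,- 9, 13/8, 18, 35,  48,  48,65, 78] 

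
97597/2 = 48798  +  1/2 = 48798.50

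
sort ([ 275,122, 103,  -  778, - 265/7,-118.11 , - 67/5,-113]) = [  -  778, - 118.11, - 113, - 265/7,-67/5, 103, 122, 275]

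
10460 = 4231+6229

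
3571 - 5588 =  - 2017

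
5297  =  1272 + 4025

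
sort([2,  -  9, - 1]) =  [  -  9 ,-1,2 ]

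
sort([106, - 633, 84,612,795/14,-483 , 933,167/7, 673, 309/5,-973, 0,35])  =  [ - 973, - 633, - 483, 0 , 167/7, 35,795/14 , 309/5, 84, 106, 612 , 673, 933]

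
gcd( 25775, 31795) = 5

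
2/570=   1/285=0.00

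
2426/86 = 1213/43 = 28.21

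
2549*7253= 18487897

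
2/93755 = 2/93755=0.00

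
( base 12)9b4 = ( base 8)2630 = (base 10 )1432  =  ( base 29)1KB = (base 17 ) 4G4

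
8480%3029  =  2422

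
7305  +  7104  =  14409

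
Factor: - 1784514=-2^1 * 3^1 * 59^1*71^2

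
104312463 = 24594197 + 79718266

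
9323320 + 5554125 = 14877445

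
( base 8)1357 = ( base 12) 527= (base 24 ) 177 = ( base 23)19F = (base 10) 751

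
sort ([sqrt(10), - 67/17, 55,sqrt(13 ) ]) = [ - 67/17, sqrt(10),sqrt(13),55] 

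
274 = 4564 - 4290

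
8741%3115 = 2511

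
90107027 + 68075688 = 158182715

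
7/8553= 7/8553 = 0.00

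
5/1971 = 5/1971 = 0.00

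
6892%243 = 88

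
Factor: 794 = 2^1*397^1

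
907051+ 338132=1245183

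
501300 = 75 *6684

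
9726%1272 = 822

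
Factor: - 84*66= -5544 =- 2^3*3^2 * 7^1 * 11^1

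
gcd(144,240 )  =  48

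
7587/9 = 843 = 843.00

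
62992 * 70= 4409440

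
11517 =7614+3903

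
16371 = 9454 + 6917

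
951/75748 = 951/75748 = 0.01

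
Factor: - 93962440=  - 2^3*5^1*11^1* 13^1 *16427^1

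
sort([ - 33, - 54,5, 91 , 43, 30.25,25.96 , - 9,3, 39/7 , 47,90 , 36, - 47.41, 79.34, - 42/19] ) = [ - 54, - 47.41 ,  -  33, - 9,  -  42/19, 3,5,39/7, 25.96, 30.25, 36,  43,47, 79.34,90, 91 ] 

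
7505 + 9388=16893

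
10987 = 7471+3516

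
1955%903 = 149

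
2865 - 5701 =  - 2836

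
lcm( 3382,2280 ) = 202920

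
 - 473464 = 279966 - 753430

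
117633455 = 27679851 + 89953604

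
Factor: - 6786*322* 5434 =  - 2^3*3^2*7^1*11^1*13^2 * 19^1*23^1* 29^1 = - 11873789928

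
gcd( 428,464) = 4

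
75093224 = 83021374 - 7928150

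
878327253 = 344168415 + 534158838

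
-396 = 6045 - 6441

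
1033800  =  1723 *600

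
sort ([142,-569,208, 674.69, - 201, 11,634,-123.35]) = [ - 569 ,  -  201, - 123.35,11, 142, 208,634, 674.69] 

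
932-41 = 891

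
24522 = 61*402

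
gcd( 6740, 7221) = 1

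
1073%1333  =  1073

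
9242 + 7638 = 16880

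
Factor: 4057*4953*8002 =160794756642 = 2^1*3^1*13^1 * 127^1*4001^1*4057^1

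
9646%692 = 650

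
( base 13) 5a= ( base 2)1001011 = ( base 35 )25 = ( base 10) 75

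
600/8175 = 8/109=0.07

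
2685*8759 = 23517915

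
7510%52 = 22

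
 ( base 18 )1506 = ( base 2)1110100100010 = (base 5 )214313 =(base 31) 7NI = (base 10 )7458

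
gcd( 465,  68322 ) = 3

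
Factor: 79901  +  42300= 122201 = 122201^1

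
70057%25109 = 19839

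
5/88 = 5/88 = 0.06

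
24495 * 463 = 11341185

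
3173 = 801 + 2372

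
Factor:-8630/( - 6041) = 2^1 * 5^1* 7^(-1 ) = 10/7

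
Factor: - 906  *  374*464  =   - 2^6*3^1*11^1*17^1*29^1*  151^1 = - 157223616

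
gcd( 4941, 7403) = 1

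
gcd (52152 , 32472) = 984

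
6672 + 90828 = 97500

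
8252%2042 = 84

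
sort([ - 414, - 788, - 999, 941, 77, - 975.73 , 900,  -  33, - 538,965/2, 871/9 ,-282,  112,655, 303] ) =[ - 999,-975.73 ,-788,-538, - 414,  -  282, - 33,77, 871/9,112,303, 965/2, 655, 900, 941] 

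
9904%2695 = 1819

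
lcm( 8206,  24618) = 24618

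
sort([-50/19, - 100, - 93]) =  [ - 100,-93,-50/19 ]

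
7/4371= 7/4371 =0.00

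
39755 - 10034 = 29721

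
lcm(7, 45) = 315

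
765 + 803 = 1568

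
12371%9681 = 2690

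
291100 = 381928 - 90828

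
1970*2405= 4737850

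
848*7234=6134432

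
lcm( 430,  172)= 860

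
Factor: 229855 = 5^1*45971^1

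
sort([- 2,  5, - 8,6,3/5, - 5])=[ - 8, - 5,-2,3/5,5,  6 ]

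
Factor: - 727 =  - 727^1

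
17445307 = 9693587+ 7751720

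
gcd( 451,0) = 451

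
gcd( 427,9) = 1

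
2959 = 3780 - 821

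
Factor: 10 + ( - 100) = -90=- 2^1*3^2*5^1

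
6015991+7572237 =13588228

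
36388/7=36388/7 =5198.29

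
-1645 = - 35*47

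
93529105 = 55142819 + 38386286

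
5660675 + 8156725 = 13817400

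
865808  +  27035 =892843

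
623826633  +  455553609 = 1079380242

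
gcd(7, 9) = 1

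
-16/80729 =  - 1 + 80713/80729=-  0.00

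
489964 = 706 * 694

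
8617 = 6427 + 2190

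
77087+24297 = 101384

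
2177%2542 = 2177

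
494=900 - 406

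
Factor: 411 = 3^1*137^1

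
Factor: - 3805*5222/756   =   - 2^( - 1 )*3^( -3 )*5^1* 373^1*761^1 = - 1419265/54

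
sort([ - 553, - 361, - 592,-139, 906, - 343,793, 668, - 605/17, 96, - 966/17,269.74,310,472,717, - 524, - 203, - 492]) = [ - 592, - 553, -524, - 492, - 361,  -  343,  -  203 , - 139 , - 966/17, - 605/17,96, 269.74,310,472,668,717,793, 906 ] 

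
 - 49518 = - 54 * 917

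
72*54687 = 3937464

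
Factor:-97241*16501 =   -  1604573741 = - 29^1* 569^1 * 97241^1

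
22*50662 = 1114564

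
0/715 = 0 = 0.00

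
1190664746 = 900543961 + 290120785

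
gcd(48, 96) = 48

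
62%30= 2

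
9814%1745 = 1089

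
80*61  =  4880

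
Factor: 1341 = 3^2 * 149^1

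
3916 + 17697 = 21613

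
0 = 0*881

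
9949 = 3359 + 6590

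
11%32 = 11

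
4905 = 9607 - 4702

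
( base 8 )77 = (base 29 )25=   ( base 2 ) 111111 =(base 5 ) 223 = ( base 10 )63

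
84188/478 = 176 +30/239 = 176.13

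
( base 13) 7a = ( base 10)101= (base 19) 56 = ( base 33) 32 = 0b1100101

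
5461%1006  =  431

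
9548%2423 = 2279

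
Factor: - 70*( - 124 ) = 2^3*5^1 * 7^1 * 31^1 =8680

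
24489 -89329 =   -  64840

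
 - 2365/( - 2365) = 1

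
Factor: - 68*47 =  - 3196 = -2^2 * 17^1  *47^1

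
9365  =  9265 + 100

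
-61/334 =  - 1 + 273/334  =  - 0.18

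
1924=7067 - 5143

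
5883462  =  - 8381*( -702 )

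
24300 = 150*162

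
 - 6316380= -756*8355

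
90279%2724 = 387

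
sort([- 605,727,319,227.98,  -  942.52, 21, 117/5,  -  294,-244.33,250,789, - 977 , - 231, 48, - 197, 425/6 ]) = [-977, - 942.52, - 605, -294,  -  244.33, - 231, - 197,21,117/5, 48, 425/6,227.98,250, 319, 727, 789] 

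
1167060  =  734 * 1590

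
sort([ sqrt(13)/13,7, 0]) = [0,sqrt( 13)/13, 7 ] 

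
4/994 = 2/497  =  0.00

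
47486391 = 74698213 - 27211822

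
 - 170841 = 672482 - 843323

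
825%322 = 181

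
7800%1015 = 695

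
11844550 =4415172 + 7429378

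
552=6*92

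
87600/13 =87600/13 = 6738.46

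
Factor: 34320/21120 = 13/8 = 2^( - 3) * 13^1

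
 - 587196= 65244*( - 9) 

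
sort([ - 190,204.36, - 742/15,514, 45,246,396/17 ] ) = [ - 190, - 742/15,396/17 , 45,204.36,246 , 514 ]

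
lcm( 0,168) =0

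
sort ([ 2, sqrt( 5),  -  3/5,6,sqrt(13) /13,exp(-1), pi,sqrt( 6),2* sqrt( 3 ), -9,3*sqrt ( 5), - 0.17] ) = [  -  9, - 3/5, - 0.17, sqrt(13)/13, exp ( - 1),  2,sqrt (5),sqrt(6 ), pi, 2*sqrt ( 3),6 , 3*sqrt(5) ]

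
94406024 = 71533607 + 22872417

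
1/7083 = 1/7083=0.00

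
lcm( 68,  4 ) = 68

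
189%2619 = 189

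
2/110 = 1/55 = 0.02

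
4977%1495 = 492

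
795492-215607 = 579885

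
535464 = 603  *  888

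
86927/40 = 2173 + 7/40 = 2173.18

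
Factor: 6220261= 6220261^1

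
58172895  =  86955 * 669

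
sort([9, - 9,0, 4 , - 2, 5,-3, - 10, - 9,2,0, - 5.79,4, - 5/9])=[ - 10, - 9, - 9, - 5.79, - 3,-2, - 5/9,0,0, 2,  4, 4,5,9]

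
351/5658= 117/1886 = 0.06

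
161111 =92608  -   - 68503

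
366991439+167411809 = 534403248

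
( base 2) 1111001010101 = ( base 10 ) 7765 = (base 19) 129d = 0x1E55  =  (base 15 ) 247a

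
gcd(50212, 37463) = 1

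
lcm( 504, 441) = 3528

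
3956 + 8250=12206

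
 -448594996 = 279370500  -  727965496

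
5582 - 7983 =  - 2401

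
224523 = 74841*3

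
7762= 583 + 7179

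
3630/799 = 3630/799 = 4.54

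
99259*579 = 57470961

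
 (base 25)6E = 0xa4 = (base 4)2210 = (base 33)4w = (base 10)164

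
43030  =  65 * 662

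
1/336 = 1/336 = 0.00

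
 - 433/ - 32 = 433/32 = 13.53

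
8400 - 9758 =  - 1358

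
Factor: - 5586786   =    -  2^1*3^3*307^1*337^1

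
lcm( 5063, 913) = 55693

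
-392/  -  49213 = 392/49213 = 0.01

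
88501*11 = 973511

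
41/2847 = 41/2847 = 0.01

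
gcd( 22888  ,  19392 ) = 8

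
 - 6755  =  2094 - 8849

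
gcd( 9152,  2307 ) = 1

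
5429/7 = 775 + 4/7= 775.57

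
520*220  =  114400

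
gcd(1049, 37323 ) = 1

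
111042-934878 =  - 823836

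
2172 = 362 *6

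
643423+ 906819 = 1550242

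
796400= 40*19910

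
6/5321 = 6/5321 = 0.00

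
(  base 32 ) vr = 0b1111111011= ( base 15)47E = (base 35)t4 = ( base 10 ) 1019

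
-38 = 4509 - 4547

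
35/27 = 35/27 = 1.30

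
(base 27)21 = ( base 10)55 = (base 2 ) 110111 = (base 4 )313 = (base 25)25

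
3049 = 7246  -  4197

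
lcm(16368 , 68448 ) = 752928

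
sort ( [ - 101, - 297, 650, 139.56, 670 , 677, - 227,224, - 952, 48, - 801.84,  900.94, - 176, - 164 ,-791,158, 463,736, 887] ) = [ - 952, - 801.84, - 791, - 297, - 227, - 176, - 164 ,-101, 48 , 139.56, 158, 224,463, 650,670, 677,736, 887,900.94] 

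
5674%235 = 34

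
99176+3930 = 103106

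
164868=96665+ 68203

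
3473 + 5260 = 8733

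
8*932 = 7456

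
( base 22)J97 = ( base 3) 110220012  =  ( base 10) 9401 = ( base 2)10010010111001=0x24b9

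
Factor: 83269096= 2^3* 19^1 * 547823^1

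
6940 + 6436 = 13376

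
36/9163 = 36/9163=0.00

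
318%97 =27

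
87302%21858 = 21728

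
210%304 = 210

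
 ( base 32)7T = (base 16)FD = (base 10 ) 253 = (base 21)C1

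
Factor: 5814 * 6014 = 2^2 * 3^2 *17^1*19^1 * 31^1*97^1=34965396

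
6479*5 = 32395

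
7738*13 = 100594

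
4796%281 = 19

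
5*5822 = 29110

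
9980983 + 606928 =10587911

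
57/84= 19/28 = 0.68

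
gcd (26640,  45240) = 120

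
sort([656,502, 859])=[ 502,656,859 ]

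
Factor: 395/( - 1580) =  - 2^(-2 )  =  - 1/4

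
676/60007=676/60007 = 0.01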